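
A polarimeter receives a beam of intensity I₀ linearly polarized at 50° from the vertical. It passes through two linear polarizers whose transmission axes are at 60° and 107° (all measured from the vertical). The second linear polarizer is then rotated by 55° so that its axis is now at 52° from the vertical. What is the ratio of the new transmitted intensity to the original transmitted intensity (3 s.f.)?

I_new/I_old ≈ 2.11

Before rotation:
By Malus's law, I₁ = I₀ cos²(60° − 50°) = I₀ cos²(10°) = 0.9698 I₀.
I₂ = I₁ cos²(107° − 60°) = 0.9698 I₀ · cos²(47°) = 0.4511 I₀.
After rotation:
I₁ = I₀ cos²(60° − 50°) = I₀ cos²(10°) = 0.9698 I₀.
I₂ = I₁ cos²(52° − 60°) = 0.9698 I₀ · cos²(8°) = 0.9511 I₀.
Ratio = 0.9511 / 0.4511 = 2.108.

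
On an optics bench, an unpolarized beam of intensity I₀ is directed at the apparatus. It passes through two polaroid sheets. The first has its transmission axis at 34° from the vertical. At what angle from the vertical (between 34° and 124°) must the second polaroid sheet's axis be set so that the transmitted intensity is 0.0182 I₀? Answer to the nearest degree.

Unpolarized light through the first polarizer → I₁ = ½ I₀, now polarized at 34°.
Need I₂/I₀ = 0.0182, so cos²(θ − 34°) = 0.0182 / 0.5 = 0.0364.
θ − 34° = arccos(√0.0364) = 79.0°, giving θ ≈ 34 + 79.0 = 113.0°.

θ ≈ 113°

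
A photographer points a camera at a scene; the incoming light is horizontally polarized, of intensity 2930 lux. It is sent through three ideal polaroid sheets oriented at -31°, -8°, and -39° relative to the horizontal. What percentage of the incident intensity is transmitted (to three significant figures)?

≈ 45.7%

I₁ = 2930 lux · cos²(31°) = 2153 lux.
I₂ = I₁ · cos²(23°) = 2153 · 0.8473 = 1824 lux.
I₃ = I₂ · cos²(31°) = 1824 · 0.7347 = 1340 lux.
That is 45.74% of the incident intensity.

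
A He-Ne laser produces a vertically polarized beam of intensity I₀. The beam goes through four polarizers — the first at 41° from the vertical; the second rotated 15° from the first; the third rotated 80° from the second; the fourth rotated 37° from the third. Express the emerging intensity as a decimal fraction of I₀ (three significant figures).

By Malus's law, I₁ = I₀ cos²(41° − 0°) = I₀ cos²(41°) = 0.5696 I₀.
I₂ = I₁ cos²(15°) = 0.5696 · 0.933 I₀ = 0.5314 I₀.
I₃ = I₂ cos²(80°) = 0.5314 · 0.03015 I₀ = 0.01602 I₀.
I₄ = I₃ cos²(37°) = 0.01602 · 0.6378 I₀ = 0.01022 I₀.
Transmitted fraction = 0.01022.

≈ 0.0102 I₀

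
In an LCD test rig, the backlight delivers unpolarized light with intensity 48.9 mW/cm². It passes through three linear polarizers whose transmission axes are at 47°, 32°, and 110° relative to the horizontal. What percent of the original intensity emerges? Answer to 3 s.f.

≈ 2.02%

Unpolarized light through the first polarizer → I₁ = 48.9 mW/cm²/2 = 24.45 mW/cm², polarized at 47°.
I₂ = I₁ · cos²(15°) = 24.45 · 0.933 = 22.81 mW/cm².
I₃ = I₂ · cos²(78°) = 22.81 · 0.04323 = 0.9861 mW/cm².
That is 2.017% of the incident intensity.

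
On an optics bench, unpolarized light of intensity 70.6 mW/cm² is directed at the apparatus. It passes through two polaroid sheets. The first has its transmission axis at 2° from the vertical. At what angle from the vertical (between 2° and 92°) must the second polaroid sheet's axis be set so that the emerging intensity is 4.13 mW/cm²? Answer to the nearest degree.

Unpolarized light through the first polarizer → I₁ = ½ I₀, now polarized at 2°.
Target fraction: 4.13 / 70.6 mW/cm² = 0.0585 of I₀.
Need I₂/I₀ = 0.0585, so cos²(θ − 2°) = 0.0585 / 0.5 = 0.117.
θ − 2° = arccos(√0.117) = 70.0°, giving θ ≈ 2 + 70.0 = 72.0°.

θ ≈ 72°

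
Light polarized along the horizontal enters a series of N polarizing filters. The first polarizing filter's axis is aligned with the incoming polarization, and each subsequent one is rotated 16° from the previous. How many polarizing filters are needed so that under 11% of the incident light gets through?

First polarizer is aligned with the polarization: full transmission.
Each further stage multiplies by cos²(16°) = 0.924.
After N polarizers: T = 0.924^(N−1). Require T < 0.11 ⇒ N−1 > ln(0.11)/ln(0.924) = 27.93, so N−1 ≥ 28 and N = 29.
Check: N=29 gives T = 0.1094 < 0.11; N=28 gives T = 0.1184.

N = 29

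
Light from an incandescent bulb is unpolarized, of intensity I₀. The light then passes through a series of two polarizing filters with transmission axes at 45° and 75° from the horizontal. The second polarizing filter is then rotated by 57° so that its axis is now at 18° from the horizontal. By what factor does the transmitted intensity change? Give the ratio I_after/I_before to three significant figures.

I_new/I_old ≈ 1.06

Before rotation:
Unpolarized light through the first polarizer → I₁ = ½ I₀, now polarized at 45°.
I₂ = I₁ cos²(75° − 45°) = 0.5 I₀ · cos²(30°) = 0.375 I₀.
After rotation:
Unpolarized light through the first polarizer → I₁ = ½ I₀, now polarized at 45°.
I₂ = I₁ cos²(18° − 45°) = 0.5 I₀ · cos²(27°) = 0.3969 I₀.
Ratio = 0.3969 / 0.375 = 1.059.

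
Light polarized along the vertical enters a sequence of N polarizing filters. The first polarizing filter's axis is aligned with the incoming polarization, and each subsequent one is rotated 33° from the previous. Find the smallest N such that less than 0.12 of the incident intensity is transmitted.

N = 8

First polarizer is aligned with the polarization: full transmission.
Each further stage multiplies by cos²(33°) = 0.7034.
After N polarizers: T = 0.7034^(N−1). Require T < 0.12 ⇒ N−1 > ln(0.12)/ln(0.7034) = 6.03, so N−1 ≥ 7 and N = 8.
Check: N=8 gives T = 0.08517 < 0.12; N=7 gives T = 0.1211.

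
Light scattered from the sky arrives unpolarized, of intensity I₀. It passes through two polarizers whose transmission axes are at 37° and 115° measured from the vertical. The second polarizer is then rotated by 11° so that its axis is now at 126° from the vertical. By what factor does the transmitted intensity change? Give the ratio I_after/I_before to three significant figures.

I_new/I_old ≈ 0.00705

Before rotation:
Unpolarized light through the first polarizer → I₁ = ½ I₀, now polarized at 37°.
I₂ = I₁ cos²(115° − 37°) = 0.5 I₀ · cos²(78°) = 0.02161 I₀.
After rotation:
Unpolarized light through the first polarizer → I₁ = ½ I₀, now polarized at 37°.
I₂ = I₁ cos²(126° − 37°) = 0.5 I₀ · cos²(89°) = 0.0001523 I₀.
Ratio = 0.0001523 / 0.02161 = 0.007046.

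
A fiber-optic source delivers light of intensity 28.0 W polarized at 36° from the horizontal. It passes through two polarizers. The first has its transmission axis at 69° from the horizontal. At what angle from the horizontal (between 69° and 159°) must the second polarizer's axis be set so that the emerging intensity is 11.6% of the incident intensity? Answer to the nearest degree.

θ ≈ 135°

By Malus's law, I₁ = I₀ cos²(69° − 36°) = I₀ cos²(33°) = 0.7034 I₀.
Need I₂/I₀ = 0.116, so cos²(θ − 69°) = 0.116 / 0.7034 = 0.1649.
θ − 69° = arccos(√0.1649) = 66.0°, giving θ ≈ 69 + 66.0 = 135.0°.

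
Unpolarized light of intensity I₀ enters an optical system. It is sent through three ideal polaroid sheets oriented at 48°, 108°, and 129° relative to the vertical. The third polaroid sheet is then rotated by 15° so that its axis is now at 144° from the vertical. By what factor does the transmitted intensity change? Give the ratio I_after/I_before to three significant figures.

Before rotation:
Unpolarized light through the first polarizer → I₁ = ½ I₀, now polarized at 48°.
I₂ = I₁ cos²(108° − 48°) = 0.5 I₀ · cos²(60°) = 0.125 I₀.
I₃ = I₂ cos²(129° − 108°) = 0.125 I₀ · cos²(21°) = 0.1089 I₀.
After rotation:
Unpolarized light through the first polarizer → I₁ = ½ I₀, now polarized at 48°.
I₂ = I₁ cos²(108° − 48°) = 0.5 I₀ · cos²(60°) = 0.125 I₀.
I₃ = I₂ cos²(144° − 108°) = 0.125 I₀ · cos²(36°) = 0.08181 I₀.
Ratio = 0.08181 / 0.1089 = 0.751.

I_new/I_old ≈ 0.751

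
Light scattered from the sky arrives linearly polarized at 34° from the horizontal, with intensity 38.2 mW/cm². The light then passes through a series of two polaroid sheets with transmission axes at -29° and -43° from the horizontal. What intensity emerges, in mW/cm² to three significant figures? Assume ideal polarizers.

I₁ = 38.2 mW/cm² · cos²(63°) = 7.873 mW/cm².
I₂ = I₁ · cos²(14°) = 7.873 · 0.9415 = 7.413 mW/cm².

I ≈ 7.41 mW/cm²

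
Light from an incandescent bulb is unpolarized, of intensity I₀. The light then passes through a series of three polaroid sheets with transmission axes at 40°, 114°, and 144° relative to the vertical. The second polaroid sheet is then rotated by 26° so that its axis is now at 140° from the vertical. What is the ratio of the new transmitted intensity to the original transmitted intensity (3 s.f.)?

I_new/I_old ≈ 0.527

Before rotation:
Unpolarized light through the first polarizer → I₁ = ½ I₀, now polarized at 40°.
I₂ = I₁ cos²(114° − 40°) = 0.5 I₀ · cos²(74°) = 0.03799 I₀.
I₃ = I₂ cos²(144° − 114°) = 0.03799 I₀ · cos²(30°) = 0.02849 I₀.
After rotation:
Unpolarized light through the first polarizer → I₁ = ½ I₀, now polarized at 40°.
Angle between axes 1 and 2: 80°. I₂ = 0.5 I₀ · cos²(80°) = 0.01508 I₀.
I₃ = I₂ cos²(144° − 140°) = 0.01508 I₀ · cos²(4°) = 0.015 I₀.
Ratio = 0.015 / 0.02849 = 0.5266.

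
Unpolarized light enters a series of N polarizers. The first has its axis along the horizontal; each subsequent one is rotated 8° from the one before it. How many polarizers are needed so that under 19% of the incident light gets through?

First polarizer halves the unpolarized light: factor 1/2.
Each further stage multiplies by cos²(8°) = 0.9806.
After N polarizers: T = 0.5·0.9806^(N−1). Require T < 0.19 ⇒ N−1 > ln(0.19/0.5)/ln(0.9806) = 49.47, so N−1 ≥ 50 and N = 51.
Check: N=51 gives T = 0.188 < 0.19; N=50 gives T = 0.1918.

N = 51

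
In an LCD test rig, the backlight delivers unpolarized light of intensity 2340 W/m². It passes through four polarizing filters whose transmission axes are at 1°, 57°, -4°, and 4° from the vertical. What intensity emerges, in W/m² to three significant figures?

I ≈ 84.3 W/m²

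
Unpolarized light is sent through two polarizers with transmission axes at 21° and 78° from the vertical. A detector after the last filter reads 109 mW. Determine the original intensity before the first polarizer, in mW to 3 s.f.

I₀ ≈ 735 mW

Unpolarized light through the first polarizer → I₁ = ½ I₀, now polarized at 21°.
I₂ = I₁ cos²(78° − 21°) = 0.5 I₀ · cos²(57°) = 0.1483 I₀.
So 109 mW = 0.1483 I₀, giving I₀ = 109/0.1483 = 734.9 mW.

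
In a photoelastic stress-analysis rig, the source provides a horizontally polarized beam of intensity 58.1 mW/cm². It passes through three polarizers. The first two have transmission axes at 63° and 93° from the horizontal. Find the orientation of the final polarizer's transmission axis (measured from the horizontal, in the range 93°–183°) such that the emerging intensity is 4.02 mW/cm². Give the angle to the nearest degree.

I₁ = I₀ cos²(63° − 0°) = I₀ cos²(63°) = 0.2061 I₀.
I₂ = I₁ cos²(93° − 63°) = 0.2061 I₀ · cos²(30°) = 0.1546 I₀.
Target fraction: 4.02 / 58.1 mW/cm² = 0.06919 of I₀.
Need I₃/I₀ = 0.06919, so cos²(θ − 93°) = 0.06919 / 0.1546 = 0.4476.
θ − 93° = arccos(√0.4476) = 48.0°, giving θ ≈ 93 + 48.0 = 141.0°.

θ ≈ 141°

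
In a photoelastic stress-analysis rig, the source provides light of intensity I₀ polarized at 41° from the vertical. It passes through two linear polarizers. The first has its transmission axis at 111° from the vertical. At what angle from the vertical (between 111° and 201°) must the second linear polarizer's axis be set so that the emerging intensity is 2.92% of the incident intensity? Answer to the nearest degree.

I₁ = I₀ cos²(111° − 41°) = I₀ cos²(70°) = 0.117 I₀.
Need I₂/I₀ = 0.0292, so cos²(θ − 111°) = 0.0292 / 0.117 = 0.2496.
θ − 111° = arccos(√0.2496) = 60.0°, giving θ ≈ 111 + 60.0 = 171.0°.

θ ≈ 171°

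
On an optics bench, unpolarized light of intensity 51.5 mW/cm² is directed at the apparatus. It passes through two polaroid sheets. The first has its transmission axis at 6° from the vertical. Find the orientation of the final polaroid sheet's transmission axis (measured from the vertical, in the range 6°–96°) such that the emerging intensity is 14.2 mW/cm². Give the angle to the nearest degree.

θ ≈ 48°

Unpolarized light through the first polarizer → I₁ = ½ I₀, now polarized at 6°.
Target fraction: 14.2 / 51.5 mW/cm² = 0.2757 of I₀.
Need I₂/I₀ = 0.2757, so cos²(θ − 6°) = 0.2757 / 0.5 = 0.5515.
θ − 6° = arccos(√0.5515) = 42.0°, giving θ ≈ 6 + 42.0 = 48.0°.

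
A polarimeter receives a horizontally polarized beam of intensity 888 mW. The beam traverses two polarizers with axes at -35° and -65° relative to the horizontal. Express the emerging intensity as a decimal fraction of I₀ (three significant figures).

I₁ = 888 mW · cos²(35°) = 595.9 mW.
I₂ = I₁ · cos²(30°) = 595.9 · 0.75 = 446.9 mW.
Transmitted fraction = 0.5033.

I/I₀ ≈ 0.503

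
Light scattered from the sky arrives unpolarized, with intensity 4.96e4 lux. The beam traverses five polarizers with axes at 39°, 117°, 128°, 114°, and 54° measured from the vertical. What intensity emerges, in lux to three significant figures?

Unpolarized light through the first polarizer → I₁ = 4.96e4 lux/2 = 2.48e+04 lux, polarized at 39°.
I₂ = I₁ · cos²(78°) = 2.48e+04 · 0.04323 = 1072 lux.
I₃ = I₂ · cos²(11°) = 1072 · 0.9636 = 1033 lux.
I₄ = I₃ · cos²(14°) = 1033 · 0.9415 = 972.5 lux.
I₅ = I₄ · cos²(60°) = 972.5 · 0.25 = 243.1 lux.

I ≈ 243 lux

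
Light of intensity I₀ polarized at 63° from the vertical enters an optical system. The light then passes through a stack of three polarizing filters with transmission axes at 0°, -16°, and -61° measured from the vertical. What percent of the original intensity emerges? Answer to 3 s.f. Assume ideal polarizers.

I₁ = I₀ cos²(0° − 63°) = I₀ cos²(63°) = 0.2061 I₀.
I₂ = I₁ cos²(-16° − 0°) = 0.2061 I₀ · cos²(16°) = 0.1904 I₀.
I₃ = I₂ cos²(-61° + 16°) = 0.1904 I₀ · cos²(45°) = 0.09522 I₀.
That is 9.522% of the incident intensity.

≈ 9.52%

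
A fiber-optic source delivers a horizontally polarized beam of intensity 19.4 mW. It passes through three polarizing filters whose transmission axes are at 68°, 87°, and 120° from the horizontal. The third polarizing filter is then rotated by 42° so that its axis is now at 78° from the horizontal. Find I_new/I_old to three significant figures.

Before rotation:
I₁ = I₀ cos²(68° − 0°) = I₀ cos²(68°) = 0.1403 I₀.
I₂ = I₁ cos²(87° − 68°) = 0.1403 I₀ · cos²(19°) = 0.1255 I₀.
I₃ = I₂ cos²(120° − 87°) = 0.1255 I₀ · cos²(33°) = 0.08824 I₀.
After rotation:
I₁ = I₀ cos²(68° − 0°) = I₀ cos²(68°) = 0.1403 I₀.
I₂ = I₁ cos²(87° − 68°) = 0.1403 I₀ · cos²(19°) = 0.1255 I₀.
I₃ = I₂ cos²(78° − 87°) = 0.1255 I₀ · cos²(9°) = 0.1224 I₀.
Ratio = 0.1224 / 0.08824 = 1.387.

I_new/I_old ≈ 1.39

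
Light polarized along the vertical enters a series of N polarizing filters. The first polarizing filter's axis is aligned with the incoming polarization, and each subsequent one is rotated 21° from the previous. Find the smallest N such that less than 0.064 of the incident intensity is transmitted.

N = 21

First polarizer is aligned with the polarization: full transmission.
Each further stage multiplies by cos²(21°) = 0.8716.
After N polarizers: T = 0.8716^(N−1). Require T < 0.064 ⇒ N−1 > ln(0.064)/ln(0.8716) = 20.00, so N−1 ≥ 20 and N = 21.
Check: N=21 gives T = 0.06398 < 0.064; N=20 gives T = 0.07341.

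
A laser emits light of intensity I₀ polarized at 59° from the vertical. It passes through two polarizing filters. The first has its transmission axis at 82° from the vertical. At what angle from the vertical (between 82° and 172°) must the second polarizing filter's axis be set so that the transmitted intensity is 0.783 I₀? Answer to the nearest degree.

I₁ = I₀ cos²(82° − 59°) = I₀ cos²(23°) = 0.8473 I₀.
Need I₂/I₀ = 0.783, so cos²(θ − 82°) = 0.783 / 0.8473 = 0.9241.
θ − 82° = arccos(√0.9241) = 16.0°, giving θ ≈ 82 + 16.0 = 98.0°.

θ ≈ 98°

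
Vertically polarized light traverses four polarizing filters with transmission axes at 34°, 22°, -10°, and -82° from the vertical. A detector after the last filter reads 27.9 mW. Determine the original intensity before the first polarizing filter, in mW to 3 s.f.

I₀ ≈ 618 mW

By Malus's law, I₁ = I₀ cos²(34° − 0°) = I₀ cos²(34°) = 0.6873 I₀.
I₂ = I₁ cos²(22° − 34°) = 0.6873 I₀ · cos²(12°) = 0.6576 I₀.
I₃ = I₂ cos²(-10° − 22°) = 0.6576 I₀ · cos²(32°) = 0.4729 I₀.
I₄ = I₃ cos²(-82° + 10°) = 0.4729 I₀ · cos²(72°) = 0.04516 I₀.
So 27.9 mW = 0.04516 I₀, giving I₀ = 27.9/0.04516 = 617.8 mW.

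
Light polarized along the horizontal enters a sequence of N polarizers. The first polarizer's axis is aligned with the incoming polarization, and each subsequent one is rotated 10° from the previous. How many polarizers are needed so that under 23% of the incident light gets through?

N = 50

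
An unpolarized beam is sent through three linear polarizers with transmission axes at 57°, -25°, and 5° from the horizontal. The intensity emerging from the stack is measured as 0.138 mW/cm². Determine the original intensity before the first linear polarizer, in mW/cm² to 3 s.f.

I₀ ≈ 19.0 mW/cm²

Unpolarized light through the first polarizer → I₁ = ½ I₀, now polarized at 57°.
I₂ = I₁ cos²(-25° − 57°) = 0.5 I₀ · cos²(82°) = 0.009685 I₀.
I₃ = I₂ cos²(5° + 25°) = 0.009685 I₀ · cos²(30°) = 0.007263 I₀.
So 0.138 mW/cm² = 0.007263 I₀, giving I₀ = 0.138/0.007263 = 19 mW/cm².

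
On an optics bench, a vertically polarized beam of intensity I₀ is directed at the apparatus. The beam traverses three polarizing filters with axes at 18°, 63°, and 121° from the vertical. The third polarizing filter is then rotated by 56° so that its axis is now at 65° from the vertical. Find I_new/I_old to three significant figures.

I_new/I_old ≈ 3.56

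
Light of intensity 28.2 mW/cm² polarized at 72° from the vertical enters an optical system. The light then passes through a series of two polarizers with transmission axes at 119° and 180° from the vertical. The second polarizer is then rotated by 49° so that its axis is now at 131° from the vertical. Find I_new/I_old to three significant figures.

Before rotation:
I₁ = I₀ cos²(119° − 72°) = I₀ cos²(47°) = 0.4651 I₀.
I₂ = I₁ cos²(180° − 119°) = 0.4651 I₀ · cos²(61°) = 0.1093 I₀.
After rotation:
I₁ = I₀ cos²(119° − 72°) = I₀ cos²(47°) = 0.4651 I₀.
I₂ = I₁ cos²(131° − 119°) = 0.4651 I₀ · cos²(12°) = 0.445 I₀.
Ratio = 0.445 / 0.1093 = 4.071.

I_new/I_old ≈ 4.07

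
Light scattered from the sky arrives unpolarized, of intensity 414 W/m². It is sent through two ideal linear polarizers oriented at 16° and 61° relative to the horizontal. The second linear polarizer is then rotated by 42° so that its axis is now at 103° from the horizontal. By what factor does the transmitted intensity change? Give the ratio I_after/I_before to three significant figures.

Before rotation:
Unpolarized light through the first polarizer → I₁ = ½ I₀, now polarized at 16°.
I₂ = I₁ cos²(61° − 16°) = 0.5 I₀ · cos²(45°) = 0.25 I₀.
After rotation:
Unpolarized light through the first polarizer → I₁ = ½ I₀, now polarized at 16°.
I₂ = I₁ cos²(103° − 16°) = 0.5 I₀ · cos²(87°) = 0.00137 I₀.
Ratio = 0.00137 / 0.25 = 0.005478.

I_new/I_old ≈ 0.00548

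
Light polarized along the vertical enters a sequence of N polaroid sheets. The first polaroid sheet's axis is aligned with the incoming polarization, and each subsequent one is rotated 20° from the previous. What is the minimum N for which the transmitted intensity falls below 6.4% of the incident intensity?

First polarizer is aligned with the polarization: full transmission.
Each further stage multiplies by cos²(20°) = 0.883.
After N polarizers: T = 0.883^(N−1). Require T < 0.064 ⇒ N−1 > ln(0.064)/ln(0.883) = 22.10, so N−1 ≥ 23 and N = 24.
Check: N=24 gives T = 0.05719 < 0.064; N=23 gives T = 0.06477.

N = 24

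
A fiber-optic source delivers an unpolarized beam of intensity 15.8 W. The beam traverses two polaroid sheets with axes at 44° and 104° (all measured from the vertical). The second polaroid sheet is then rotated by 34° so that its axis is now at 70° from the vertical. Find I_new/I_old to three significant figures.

Before rotation:
Unpolarized light through the first polarizer → I₁ = ½ I₀, now polarized at 44°.
I₂ = I₁ cos²(104° − 44°) = 0.5 I₀ · cos²(60°) = 0.125 I₀.
After rotation:
Unpolarized light through the first polarizer → I₁ = ½ I₀, now polarized at 44°.
I₂ = I₁ cos²(70° − 44°) = 0.5 I₀ · cos²(26°) = 0.4039 I₀.
Ratio = 0.4039 / 0.125 = 3.231.

I_new/I_old ≈ 3.23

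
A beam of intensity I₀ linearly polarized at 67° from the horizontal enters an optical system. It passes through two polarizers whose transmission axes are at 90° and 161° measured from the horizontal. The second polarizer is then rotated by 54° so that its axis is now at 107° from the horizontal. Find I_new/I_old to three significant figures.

Before rotation:
By Malus's law, I₁ = I₀ cos²(90° − 67°) = I₀ cos²(23°) = 0.8473 I₀.
I₂ = I₁ cos²(161° − 90°) = 0.8473 I₀ · cos²(71°) = 0.08981 I₀.
After rotation:
I₁ = I₀ cos²(90° − 67°) = I₀ cos²(23°) = 0.8473 I₀.
I₂ = I₁ cos²(107° − 90°) = 0.8473 I₀ · cos²(17°) = 0.7749 I₀.
Ratio = 0.7749 / 0.08981 = 8.628.

I_new/I_old ≈ 8.63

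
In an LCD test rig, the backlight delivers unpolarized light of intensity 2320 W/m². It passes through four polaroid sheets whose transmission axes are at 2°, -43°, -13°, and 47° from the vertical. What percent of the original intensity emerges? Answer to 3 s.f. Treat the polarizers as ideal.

≈ 4.69%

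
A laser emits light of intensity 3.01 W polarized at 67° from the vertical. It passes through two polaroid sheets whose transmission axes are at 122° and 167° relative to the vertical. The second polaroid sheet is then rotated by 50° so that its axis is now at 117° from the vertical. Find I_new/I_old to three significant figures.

Before rotation:
I₁ = I₀ cos²(122° − 67°) = I₀ cos²(55°) = 0.329 I₀.
I₂ = I₁ cos²(167° − 122°) = 0.329 I₀ · cos²(45°) = 0.1645 I₀.
After rotation:
I₁ = I₀ cos²(122° − 67°) = I₀ cos²(55°) = 0.329 I₀.
I₂ = I₁ cos²(117° − 122°) = 0.329 I₀ · cos²(5°) = 0.3265 I₀.
Ratio = 0.3265 / 0.1645 = 1.985.

I_new/I_old ≈ 1.98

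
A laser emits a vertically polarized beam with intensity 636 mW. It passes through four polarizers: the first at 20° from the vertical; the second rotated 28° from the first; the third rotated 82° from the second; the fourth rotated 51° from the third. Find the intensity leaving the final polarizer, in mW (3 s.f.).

I₁ = 636 mW · cos²(20°) = 561.6 mW.
I₂ = I₁ · cos²(28°) = 561.6 · 0.7796 = 437.8 mW.
I₃ = I₂ · cos²(82°) = 437.8 · 0.01937 = 8.48 mW.
I₄ = I₃ · cos²(51°) = 8.48 · 0.396 = 3.359 mW.

I ≈ 3.36 mW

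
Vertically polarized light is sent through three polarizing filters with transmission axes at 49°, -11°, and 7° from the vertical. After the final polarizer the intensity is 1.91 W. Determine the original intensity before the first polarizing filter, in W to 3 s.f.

I₀ ≈ 19.6 W

I₁ = I₀ cos²(49° − 0°) = I₀ cos²(49°) = 0.4304 I₀.
I₂ = I₁ cos²(-11° − 49°) = 0.4304 I₀ · cos²(60°) = 0.1076 I₀.
I₃ = I₂ cos²(7° + 11°) = 0.1076 I₀ · cos²(18°) = 0.09733 I₀.
So 1.91 W = 0.09733 I₀, giving I₀ = 1.91/0.09733 = 19.62 W.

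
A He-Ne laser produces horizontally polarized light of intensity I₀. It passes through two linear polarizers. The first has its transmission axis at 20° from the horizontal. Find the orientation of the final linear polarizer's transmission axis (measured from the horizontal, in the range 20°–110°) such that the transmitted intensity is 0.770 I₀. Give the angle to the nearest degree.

I₁ = I₀ cos²(20° − 0°) = I₀ cos²(20°) = 0.883 I₀.
Need I₂/I₀ = 0.77, so cos²(θ − 20°) = 0.77 / 0.883 = 0.872.
θ − 20° = arccos(√0.872) = 21.0°, giving θ ≈ 20 + 21.0 = 41.0°.

θ ≈ 41°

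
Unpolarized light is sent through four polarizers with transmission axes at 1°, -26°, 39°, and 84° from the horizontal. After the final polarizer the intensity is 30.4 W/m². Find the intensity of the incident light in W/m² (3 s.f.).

Unpolarized light through the first polarizer → I₁ = ½ I₀, now polarized at 1°.
I₂ = I₁ cos²(-26° − 1°) = 0.5 I₀ · cos²(27°) = 0.3969 I₀.
I₃ = I₂ cos²(39° + 26°) = 0.3969 I₀ · cos²(65°) = 0.0709 I₀.
I₄ = I₃ cos²(84° − 39°) = 0.0709 I₀ · cos²(45°) = 0.03545 I₀.
So 30.4 W/m² = 0.03545 I₀, giving I₀ = 30.4/0.03545 = 857.6 W/m².

I₀ ≈ 858 W/m²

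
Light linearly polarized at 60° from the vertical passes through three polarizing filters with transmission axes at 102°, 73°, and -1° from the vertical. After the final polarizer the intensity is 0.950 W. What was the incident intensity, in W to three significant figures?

By Malus's law, I₁ = I₀ cos²(102° − 60°) = I₀ cos²(42°) = 0.5523 I₀.
I₂ = I₁ cos²(73° − 102°) = 0.5523 I₀ · cos²(29°) = 0.4225 I₀.
I₃ = I₂ cos²(-1° − 73°) = 0.4225 I₀ · cos²(74°) = 0.0321 I₀.
So 0.950 W = 0.0321 I₀, giving I₀ = 0.950/0.0321 = 29.6 W.

I₀ ≈ 29.6 W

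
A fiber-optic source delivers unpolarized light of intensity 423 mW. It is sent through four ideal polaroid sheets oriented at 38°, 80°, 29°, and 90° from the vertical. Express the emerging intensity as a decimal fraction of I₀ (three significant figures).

I/I₀ ≈ 0.0257

Unpolarized light through the first polarizer → I₁ = 423 mW/2 = 211.5 mW, polarized at 38°.
I₂ = I₁ · cos²(42°) = 211.5 · 0.5523 = 116.8 mW.
I₃ = I₂ · cos²(51°) = 116.8 · 0.396 = 46.26 mW.
I₄ = I₃ · cos²(61°) = 46.26 · 0.235 = 10.87 mW.
Transmitted fraction = 0.0257.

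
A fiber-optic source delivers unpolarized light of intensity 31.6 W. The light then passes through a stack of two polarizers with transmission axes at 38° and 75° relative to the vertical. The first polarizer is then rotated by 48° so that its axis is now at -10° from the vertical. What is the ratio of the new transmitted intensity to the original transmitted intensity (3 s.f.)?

Before rotation:
Unpolarized light through the first polarizer → I₁ = ½ I₀, now polarized at 38°.
I₂ = I₁ cos²(75° − 38°) = 0.5 I₀ · cos²(37°) = 0.3189 I₀.
After rotation:
Unpolarized light through the first polarizer → I₁ = ½ I₀, now polarized at -10°.
I₂ = I₁ cos²(75° + 10°) = 0.5 I₀ · cos²(85°) = 0.003798 I₀.
Ratio = 0.003798 / 0.3189 = 0.01191.

I_new/I_old ≈ 0.0119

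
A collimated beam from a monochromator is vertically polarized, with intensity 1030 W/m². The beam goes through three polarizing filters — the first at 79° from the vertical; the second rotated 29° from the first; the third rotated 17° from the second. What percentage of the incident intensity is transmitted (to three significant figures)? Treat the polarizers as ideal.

I₁ = 1030 W/m² · cos²(79°) = 37.5 W/m².
I₂ = I₁ · cos²(29°) = 37.5 · 0.765 = 28.69 W/m².
I₃ = I₂ · cos²(17°) = 28.69 · 0.9145 = 26.23 W/m².
That is 2.547% of the incident intensity.

≈ 2.55%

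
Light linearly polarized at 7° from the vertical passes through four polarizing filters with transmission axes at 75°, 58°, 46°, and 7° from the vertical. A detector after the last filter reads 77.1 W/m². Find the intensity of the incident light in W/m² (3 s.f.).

I₁ = I₀ cos²(75° − 7°) = I₀ cos²(68°) = 0.1403 I₀.
I₂ = I₁ cos²(58° − 75°) = 0.1403 I₀ · cos²(17°) = 0.1283 I₀.
I₃ = I₂ cos²(46° − 58°) = 0.1283 I₀ · cos²(12°) = 0.1228 I₀.
I₄ = I₃ cos²(7° − 46°) = 0.1228 I₀ · cos²(39°) = 0.07416 I₀.
So 77.1 W/m² = 0.07416 I₀, giving I₀ = 77.1/0.07416 = 1040 W/m².

I₀ ≈ 1040 W/m²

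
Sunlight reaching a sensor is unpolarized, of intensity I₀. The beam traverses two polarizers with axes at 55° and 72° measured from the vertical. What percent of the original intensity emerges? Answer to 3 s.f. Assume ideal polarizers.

≈ 45.7%

Unpolarized light through the first polarizer → I₁ = ½ I₀, now polarized at 55°.
I₂ = I₁ cos²(72° − 55°) = 0.5 I₀ · cos²(17°) = 0.4573 I₀.
That is 45.73% of the incident intensity.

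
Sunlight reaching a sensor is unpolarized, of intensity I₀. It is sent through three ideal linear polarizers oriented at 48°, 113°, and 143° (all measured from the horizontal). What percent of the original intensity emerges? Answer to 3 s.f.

≈ 6.70%

Unpolarized light through the first polarizer → I₁ = ½ I₀, now polarized at 48°.
I₂ = I₁ cos²(113° − 48°) = 0.5 I₀ · cos²(65°) = 0.0893 I₀.
I₃ = I₂ cos²(143° − 113°) = 0.0893 I₀ · cos²(30°) = 0.06698 I₀.
That is 6.698% of the incident intensity.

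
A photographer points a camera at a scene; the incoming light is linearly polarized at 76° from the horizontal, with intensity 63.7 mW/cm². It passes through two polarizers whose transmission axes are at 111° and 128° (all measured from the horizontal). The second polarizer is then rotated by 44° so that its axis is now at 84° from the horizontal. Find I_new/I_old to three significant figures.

I_new/I_old ≈ 0.868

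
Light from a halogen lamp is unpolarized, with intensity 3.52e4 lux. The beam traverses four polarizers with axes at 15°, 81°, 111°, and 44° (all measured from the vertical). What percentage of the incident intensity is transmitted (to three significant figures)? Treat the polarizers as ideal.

≈ 0.947%

Unpolarized light through the first polarizer → I₁ = 3.52e4 lux/2 = 1.76e+04 lux, polarized at 15°.
I₂ = I₁ · cos²(66°) = 1.76e+04 · 0.1654 = 2912 lux.
I₃ = I₂ · cos²(30°) = 2912 · 0.75 = 2184 lux.
I₄ = I₃ · cos²(67°) = 2184 · 0.1527 = 333.4 lux.
That is 0.9471% of the incident intensity.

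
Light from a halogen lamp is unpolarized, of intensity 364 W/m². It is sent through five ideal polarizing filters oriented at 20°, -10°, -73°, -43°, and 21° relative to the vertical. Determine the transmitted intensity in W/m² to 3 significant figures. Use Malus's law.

I ≈ 4.05 W/m²

Unpolarized light through the first polarizer → I₁ = 364 W/m²/2 = 182 W/m², polarized at 20°.
I₂ = I₁ · cos²(30°) = 182 · 0.75 = 136.5 W/m².
I₃ = I₂ · cos²(63°) = 136.5 · 0.2061 = 28.13 W/m².
I₄ = I₃ · cos²(30°) = 28.13 · 0.75 = 21.1 W/m².
I₅ = I₄ · cos²(64°) = 21.1 · 0.1922 = 4.055 W/m².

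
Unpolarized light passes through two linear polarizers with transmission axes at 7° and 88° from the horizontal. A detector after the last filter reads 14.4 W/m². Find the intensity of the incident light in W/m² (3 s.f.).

I₀ ≈ 1180 W/m²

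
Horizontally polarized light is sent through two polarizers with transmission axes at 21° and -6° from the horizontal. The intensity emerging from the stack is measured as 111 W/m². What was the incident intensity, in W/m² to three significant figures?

I₀ ≈ 160 W/m²

By Malus's law, I₁ = I₀ cos²(21° − 0°) = I₀ cos²(21°) = 0.8716 I₀.
I₂ = I₁ cos²(-6° − 21°) = 0.8716 I₀ · cos²(27°) = 0.6919 I₀.
So 111 W/m² = 0.6919 I₀, giving I₀ = 111/0.6919 = 160.4 W/m².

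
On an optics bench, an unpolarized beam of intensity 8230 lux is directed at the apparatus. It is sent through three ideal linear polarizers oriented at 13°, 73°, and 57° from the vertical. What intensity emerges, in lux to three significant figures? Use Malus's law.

Unpolarized light through the first polarizer → I₁ = 8230 lux/2 = 4115 lux, polarized at 13°.
I₂ = I₁ · cos²(60°) = 4115 · 0.25 = 1029 lux.
I₃ = I₂ · cos²(16°) = 1029 · 0.924 = 950.6 lux.

I ≈ 951 lux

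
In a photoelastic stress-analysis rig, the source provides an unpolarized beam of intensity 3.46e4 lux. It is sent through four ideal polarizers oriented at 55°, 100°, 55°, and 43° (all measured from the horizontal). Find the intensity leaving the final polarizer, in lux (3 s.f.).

Unpolarized light through the first polarizer → I₁ = 3.46e4 lux/2 = 1.73e+04 lux, polarized at 55°.
I₂ = I₁ · cos²(45°) = 1.73e+04 · 0.5 = 8650 lux.
I₃ = I₂ · cos²(45°) = 8650 · 0.5 = 4325 lux.
I₄ = I₃ · cos²(12°) = 4325 · 0.9568 = 4138 lux.

I ≈ 4140 lux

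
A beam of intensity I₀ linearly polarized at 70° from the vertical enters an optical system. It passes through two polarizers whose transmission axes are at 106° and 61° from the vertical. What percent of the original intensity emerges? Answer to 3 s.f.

I₁ = I₀ cos²(106° − 70°) = I₀ cos²(36°) = 0.6545 I₀.
I₂ = I₁ cos²(61° − 106°) = 0.6545 I₀ · cos²(45°) = 0.3273 I₀.
That is 32.73% of the incident intensity.

≈ 32.7%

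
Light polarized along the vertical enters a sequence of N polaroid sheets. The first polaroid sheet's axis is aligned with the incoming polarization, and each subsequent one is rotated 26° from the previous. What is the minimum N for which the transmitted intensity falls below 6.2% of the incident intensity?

N = 15

First polarizer is aligned with the polarization: full transmission.
Each further stage multiplies by cos²(26°) = 0.8078.
After N polarizers: T = 0.8078^(N−1). Require T < 0.062 ⇒ N−1 > ln(0.062)/ln(0.8078) = 13.03, so N−1 ≥ 14 and N = 15.
Check: N=15 gives T = 0.05041 < 0.062; N=14 gives T = 0.0624.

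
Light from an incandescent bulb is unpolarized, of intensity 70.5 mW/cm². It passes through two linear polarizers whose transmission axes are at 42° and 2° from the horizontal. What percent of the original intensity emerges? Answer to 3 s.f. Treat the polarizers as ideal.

Unpolarized light through the first polarizer → I₁ = 70.5 mW/cm²/2 = 35.25 mW/cm², polarized at 42°.
I₂ = I₁ · cos²(40°) = 35.25 · 0.5868 = 20.69 mW/cm².
That is 29.34% of the incident intensity.

≈ 29.3%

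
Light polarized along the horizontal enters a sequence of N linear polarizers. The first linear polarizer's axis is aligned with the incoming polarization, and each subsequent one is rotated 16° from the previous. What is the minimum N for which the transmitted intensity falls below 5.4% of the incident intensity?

N = 38

First polarizer is aligned with the polarization: full transmission.
Each further stage multiplies by cos²(16°) = 0.924.
After N polarizers: T = 0.924^(N−1). Require T < 0.054 ⇒ N−1 > ln(0.054)/ln(0.924) = 36.94, so N−1 ≥ 37 and N = 38.
Check: N=38 gives T = 0.05374 < 0.054; N=37 gives T = 0.05816.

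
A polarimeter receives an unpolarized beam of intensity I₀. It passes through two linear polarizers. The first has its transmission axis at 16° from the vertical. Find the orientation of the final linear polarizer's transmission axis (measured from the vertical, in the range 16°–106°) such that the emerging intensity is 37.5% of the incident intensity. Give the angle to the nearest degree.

θ ≈ 46°

Unpolarized light through the first polarizer → I₁ = ½ I₀, now polarized at 16°.
Need I₂/I₀ = 0.375, so cos²(θ − 16°) = 0.375 / 0.5 = 0.75.
θ − 16° = arccos(√0.75) = 30.0°, giving θ ≈ 16 + 30.0 = 46.0°.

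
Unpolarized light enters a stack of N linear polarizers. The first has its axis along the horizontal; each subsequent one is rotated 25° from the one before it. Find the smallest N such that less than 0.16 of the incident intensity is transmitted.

N = 7

First polarizer halves the unpolarized light: factor 1/2.
Each further stage multiplies by cos²(25°) = 0.8214.
After N polarizers: T = 0.5·0.8214^(N−1). Require T < 0.16 ⇒ N−1 > ln(0.16/0.5)/ln(0.8214) = 5.79, so N−1 ≥ 6 and N = 7.
Check: N=7 gives T = 0.1536 < 0.16; N=6 gives T = 0.187.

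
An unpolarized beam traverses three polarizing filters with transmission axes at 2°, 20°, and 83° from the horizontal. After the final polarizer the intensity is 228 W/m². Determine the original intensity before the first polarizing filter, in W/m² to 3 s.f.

Unpolarized light through the first polarizer → I₁ = ½ I₀, now polarized at 2°.
I₂ = I₁ cos²(20° − 2°) = 0.5 I₀ · cos²(18°) = 0.4523 I₀.
I₃ = I₂ cos²(83° − 20°) = 0.4523 I₀ · cos²(63°) = 0.09321 I₀.
So 228 W/m² = 0.09321 I₀, giving I₀ = 228/0.09321 = 2446 W/m².

I₀ ≈ 2450 W/m²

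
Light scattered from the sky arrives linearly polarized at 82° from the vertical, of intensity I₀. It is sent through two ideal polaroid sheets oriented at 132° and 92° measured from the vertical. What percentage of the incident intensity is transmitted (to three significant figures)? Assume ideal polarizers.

≈ 24.2%

By Malus's law, I₁ = I₀ cos²(132° − 82°) = I₀ cos²(50°) = 0.4132 I₀.
I₂ = I₁ cos²(92° − 132°) = 0.4132 I₀ · cos²(40°) = 0.2425 I₀.
That is 24.25% of the incident intensity.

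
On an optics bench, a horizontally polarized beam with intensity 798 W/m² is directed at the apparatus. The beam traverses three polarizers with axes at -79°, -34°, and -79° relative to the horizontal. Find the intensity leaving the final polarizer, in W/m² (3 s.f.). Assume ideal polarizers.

I₁ = 798 W/m² · cos²(79°) = 29.05 W/m².
I₂ = I₁ · cos²(45°) = 29.05 · 0.5 = 14.53 W/m².
I₃ = I₂ · cos²(45°) = 14.53 · 0.5 = 7.263 W/m².

I ≈ 7.26 W/m²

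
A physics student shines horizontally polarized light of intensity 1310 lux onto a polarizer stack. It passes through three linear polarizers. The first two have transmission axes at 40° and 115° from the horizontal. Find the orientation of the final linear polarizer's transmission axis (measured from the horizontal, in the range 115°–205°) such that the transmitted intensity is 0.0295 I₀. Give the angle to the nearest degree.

I₁ = I₀ cos²(40° − 0°) = I₀ cos²(40°) = 0.5868 I₀.
I₂ = I₁ cos²(115° − 40°) = 0.5868 I₀ · cos²(75°) = 0.03931 I₀.
Need I₃/I₀ = 0.0295, so cos²(θ − 115°) = 0.0295 / 0.03931 = 0.7504.
θ − 115° = arccos(√0.7504) = 30.0°, giving θ ≈ 115 + 30.0 = 145.0°.

θ ≈ 145°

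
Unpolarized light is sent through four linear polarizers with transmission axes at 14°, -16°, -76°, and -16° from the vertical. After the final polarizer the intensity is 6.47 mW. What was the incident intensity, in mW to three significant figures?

I₀ ≈ 276 mW

Unpolarized light through the first polarizer → I₁ = ½ I₀, now polarized at 14°.
I₂ = I₁ cos²(-16° − 14°) = 0.5 I₀ · cos²(30°) = 0.375 I₀.
I₃ = I₂ cos²(-76° + 16°) = 0.375 I₀ · cos²(60°) = 0.09375 I₀.
I₄ = I₃ cos²(-16° + 76°) = 0.09375 I₀ · cos²(60°) = 0.02344 I₀.
So 6.47 mW = 0.02344 I₀, giving I₀ = 6.47/0.02344 = 276.1 mW.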